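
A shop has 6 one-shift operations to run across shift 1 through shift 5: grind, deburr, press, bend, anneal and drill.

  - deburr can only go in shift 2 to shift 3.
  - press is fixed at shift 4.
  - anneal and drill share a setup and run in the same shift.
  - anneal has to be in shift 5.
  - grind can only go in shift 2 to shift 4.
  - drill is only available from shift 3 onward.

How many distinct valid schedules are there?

30

Splitting on grind: it can be shift 2 (10), shift 3 (10), shift 4 (10). Listing each branch's schedules as (deburr, press, bend, anneal, drill) by shift number:
grind=shift 2: (2,4,1,5,5) (2,4,2,5,5) (2,4,3,5,5) (2,4,4,5,5) (2,4,5,5,5) (3,4,1,5,5) (3,4,2,5,5) (3,4,3,5,5) (3,4,4,5,5) (3,4,5,5,5) — 10.
grind=shift 3: (2,4,1,5,5) (2,4,2,5,5) (2,4,3,5,5) (2,4,4,5,5) (2,4,5,5,5) (3,4,1,5,5) (3,4,2,5,5) (3,4,3,5,5) (3,4,4,5,5) (3,4,5,5,5) — 10.
grind=shift 4: (2,4,1,5,5) (2,4,2,5,5) (2,4,3,5,5) (2,4,4,5,5) (2,4,5,5,5) (3,4,1,5,5) (3,4,2,5,5) (3,4,3,5,5) (3,4,4,5,5) (3,4,5,5,5) — 10.
Summing: 10 + 10 + 10 = 30.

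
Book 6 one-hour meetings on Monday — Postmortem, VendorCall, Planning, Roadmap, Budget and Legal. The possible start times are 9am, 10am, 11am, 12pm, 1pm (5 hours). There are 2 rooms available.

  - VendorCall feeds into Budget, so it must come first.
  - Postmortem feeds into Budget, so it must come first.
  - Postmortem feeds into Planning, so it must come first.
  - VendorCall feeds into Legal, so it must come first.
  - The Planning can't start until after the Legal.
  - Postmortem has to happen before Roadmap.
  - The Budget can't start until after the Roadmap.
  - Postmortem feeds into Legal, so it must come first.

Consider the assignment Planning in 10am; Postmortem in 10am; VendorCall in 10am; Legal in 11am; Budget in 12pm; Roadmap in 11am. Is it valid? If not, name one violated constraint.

Postmortem feeds into Planning, so it must come first — violated.
The Budget can't start until after the Roadmap — holds.
Postmortem feeds into Legal, so it must come first — holds.
The Planning can't start until after the Legal — violated.
Postmortem has to happen before Roadmap — holds.
There are 2 rooms available — violated.
Postmortem feeds into Budget, so it must come first — holds.
VendorCall feeds into Budget, so it must come first — holds.
VendorCall feeds into Legal, so it must come first — holds.

No. There are 2 rooms available is not satisfied.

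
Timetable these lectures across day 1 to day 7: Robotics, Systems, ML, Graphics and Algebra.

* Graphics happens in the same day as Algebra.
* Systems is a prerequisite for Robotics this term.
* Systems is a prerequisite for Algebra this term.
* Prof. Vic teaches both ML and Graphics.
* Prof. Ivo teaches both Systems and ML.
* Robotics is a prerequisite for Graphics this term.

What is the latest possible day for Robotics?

Precedence pushes Robotics to at least day 2; downstream work caps Robotics at day 6.
Robotics at day 6 is achievable: ML in day 2; Robotics in day 6; Systems in day 1; Graphics in day 7; Algebra in day 7.

day 6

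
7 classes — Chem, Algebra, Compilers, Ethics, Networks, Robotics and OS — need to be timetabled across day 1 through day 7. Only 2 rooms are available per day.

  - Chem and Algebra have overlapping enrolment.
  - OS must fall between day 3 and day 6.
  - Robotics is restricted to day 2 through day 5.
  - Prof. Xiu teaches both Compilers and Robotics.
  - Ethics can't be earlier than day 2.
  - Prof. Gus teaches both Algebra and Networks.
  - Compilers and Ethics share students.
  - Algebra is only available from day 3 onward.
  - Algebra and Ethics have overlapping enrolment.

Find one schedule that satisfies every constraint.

Networks=day 4; Compilers=day 1; OS=day 3; Chem=day 1; Robotics=day 2; Algebra=day 3; Ethics=day 2

Checking: Algebra(day 3) != Networks(day 4); Algebra(day 3) != Ethics(day 2); Compilers(day 1) != Ethics(day 2); Chem(day 1) != Algebra(day 3); Compilers(day 1) != Robotics(day 2); OS=day 3 in [day 3,day 6]; Robotics=day 2 in [day 2,day 5]; Algebra=day 3 in [day 3,day 7]; Ethics=day 2 in [day 2,day 7]; max 2 per day (cap 2).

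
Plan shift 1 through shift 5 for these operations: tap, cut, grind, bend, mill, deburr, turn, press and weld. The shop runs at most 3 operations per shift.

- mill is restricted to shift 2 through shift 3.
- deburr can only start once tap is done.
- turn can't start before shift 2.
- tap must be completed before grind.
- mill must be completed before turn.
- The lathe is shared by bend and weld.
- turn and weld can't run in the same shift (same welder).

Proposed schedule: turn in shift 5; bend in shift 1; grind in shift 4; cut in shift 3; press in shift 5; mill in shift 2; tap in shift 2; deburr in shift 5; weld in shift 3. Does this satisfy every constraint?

Yes, all constraints hold

The shop runs at most 3 operations per shift — holds.
turn and weld can't run in the same shift (same welder) — holds.
tap must be completed before grind — holds.
The lathe is shared by bend and weld — holds.
mill must be completed before turn — holds.
deburr can only start once tap is done — holds.
turn can't start before shift 2 — holds.
mill is restricted to shift 2 through shift 3 — holds.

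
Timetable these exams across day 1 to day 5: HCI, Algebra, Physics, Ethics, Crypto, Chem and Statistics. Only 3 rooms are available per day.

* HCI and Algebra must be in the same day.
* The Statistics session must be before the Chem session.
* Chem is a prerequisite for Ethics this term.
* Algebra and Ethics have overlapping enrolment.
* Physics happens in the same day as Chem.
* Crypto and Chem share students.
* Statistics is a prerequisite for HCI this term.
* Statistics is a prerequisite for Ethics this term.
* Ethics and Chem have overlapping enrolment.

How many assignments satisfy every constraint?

60

Splitting on HCI: it can be day 2 (12), day 3 (16), day 4 (16), day 5 (16). Listing each branch's schedules as (Algebra, Physics, Ethics, Crypto, Chem, Statistics) by day number:
HCI=day 2: (2,3,4,1,3,1) (2,3,4,2,3,1) (2,3,4,4,3,1) (2,3,4,5,3,1) (2,3,5,1,3,1) (2,3,5,2,3,1) (2,3,5,4,3,1) (2,3,5,5,3,1) (2,4,5,1,4,1) (2,4,5,2,4,1) (2,4,5,3,4,1) (2,4,5,5,4,1) — 12.
HCI=day 3: (3,2,4,1,2,1) (3,2,4,3,2,1) (3,2,4,4,2,1) (3,2,4,5,2,1) (3,2,5,1,2,1) (3,2,5,3,2,1) (3,2,5,4,2,1) (3,2,5,5,2,1) (3,4,5,1,4,1) (3,4,5,1,4,2) (3,4,5,2,4,1) (3,4,5,2,4,2) (3,4,5,3,4,1) (3,4,5,3,4,2) (3,4,5,5,4,1) (3,4,5,5,4,2) — 16.
HCI=day 4: (4,2,3,1,2,1) (4,2,3,3,2,1) (4,2,3,4,2,1) (4,2,3,5,2,1) (4,2,5,1,2,1) (4,2,5,3,2,1) (4,2,5,4,2,1) (4,2,5,5,2,1) (4,3,5,1,3,1) (4,3,5,1,3,2) (4,3,5,2,3,1) (4,3,5,2,3,2) (4,3,5,4,3,1) (4,3,5,4,3,2) (4,3,5,5,3,1) (4,3,5,5,3,2) — 16.
HCI=day 5: (5,2,3,1,2,1) (5,2,3,3,2,1) (5,2,3,4,2,1) (5,2,3,5,2,1) (5,2,4,1,2,1) (5,2,4,3,2,1) (5,2,4,4,2,1) (5,2,4,5,2,1) (5,3,4,1,3,1) (5,3,4,1,3,2) (5,3,4,2,3,1) (5,3,4,2,3,2) (5,3,4,4,3,1) (5,3,4,4,3,2) (5,3,4,5,3,1) (5,3,4,5,3,2) — 16.
Summing: 12 + 16 + 16 + 16 = 60.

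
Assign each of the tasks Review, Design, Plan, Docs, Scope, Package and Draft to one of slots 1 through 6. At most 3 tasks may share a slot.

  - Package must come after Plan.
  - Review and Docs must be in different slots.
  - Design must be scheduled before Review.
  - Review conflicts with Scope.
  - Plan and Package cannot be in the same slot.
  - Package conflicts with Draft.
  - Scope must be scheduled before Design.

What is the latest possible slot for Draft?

6

Draft at 6 is achievable: Plan -> 1, Draft -> 6, Review -> 3, Docs -> 1, Scope -> 1, Package -> 2, Design -> 2.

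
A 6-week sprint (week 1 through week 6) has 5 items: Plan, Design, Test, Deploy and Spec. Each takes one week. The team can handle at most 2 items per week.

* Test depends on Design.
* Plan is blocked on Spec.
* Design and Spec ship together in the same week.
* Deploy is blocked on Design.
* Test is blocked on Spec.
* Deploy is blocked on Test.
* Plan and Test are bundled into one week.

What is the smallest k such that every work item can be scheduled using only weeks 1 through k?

3 weeks

The precedence chain requires at least 3 distinct weeks.
With at most 2 per week and 5 work items, at least 3 weeks are needed.
3 works (last occupied week: week 3): for example Design in week 1; Test in week 2; Spec in week 1; Plan in week 2; Deploy in week 3.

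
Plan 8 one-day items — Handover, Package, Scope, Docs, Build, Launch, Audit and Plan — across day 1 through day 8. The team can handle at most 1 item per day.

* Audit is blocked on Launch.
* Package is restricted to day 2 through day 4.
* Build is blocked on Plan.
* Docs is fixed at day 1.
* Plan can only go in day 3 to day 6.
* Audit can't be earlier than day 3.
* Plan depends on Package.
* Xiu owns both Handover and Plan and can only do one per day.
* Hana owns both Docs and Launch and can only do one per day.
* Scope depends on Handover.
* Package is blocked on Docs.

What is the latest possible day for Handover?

day 7

Downstream work caps Handover at day 7.
Handover at day 7 is achievable: Launch in day 4; Handover in day 7; Plan in day 3; Build in day 6; Docs in day 1; Scope in day 8; Audit in day 5; Package in day 2.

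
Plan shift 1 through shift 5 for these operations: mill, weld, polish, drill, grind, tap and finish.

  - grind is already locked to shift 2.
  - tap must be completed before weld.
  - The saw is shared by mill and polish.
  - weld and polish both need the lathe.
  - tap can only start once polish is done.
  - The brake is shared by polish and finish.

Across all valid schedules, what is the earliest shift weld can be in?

Precedence pushes weld to at least shift 3.
weld at shift 3 is achievable: weld=shift 3; tap=shift 2; finish=shift 2; polish=shift 1; drill=shift 1; grind=shift 2; mill=shift 2.

shift 3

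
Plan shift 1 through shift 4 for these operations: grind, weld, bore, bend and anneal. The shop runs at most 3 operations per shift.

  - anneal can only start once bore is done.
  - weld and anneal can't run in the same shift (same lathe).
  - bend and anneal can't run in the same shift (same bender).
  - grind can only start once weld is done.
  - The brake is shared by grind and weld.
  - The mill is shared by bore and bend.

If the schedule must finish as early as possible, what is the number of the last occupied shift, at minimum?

The precedence chain requires at least 2 distinct shifts.
With at most 3 per shift and 5 operations, at least 2 shifts are needed.
Could 2 shifts be enough, i.e. nothing placed later than shift 2? No: anneal must come after bore (at shift 1 or later) → {shift 2}; bore must come before anneal (at shift 2 or earlier) → {shift 1}; bend can't share with anneal (shift 2) → {shift 1}; bend can't share with bore (shift 1) → nothing is left.
So 2 shifts is not enough.
3 works (last occupied shift: shift 3): for example weld in shift 1, bend in shift 3, bore in shift 1, anneal in shift 2, grind in shift 2.

shift 3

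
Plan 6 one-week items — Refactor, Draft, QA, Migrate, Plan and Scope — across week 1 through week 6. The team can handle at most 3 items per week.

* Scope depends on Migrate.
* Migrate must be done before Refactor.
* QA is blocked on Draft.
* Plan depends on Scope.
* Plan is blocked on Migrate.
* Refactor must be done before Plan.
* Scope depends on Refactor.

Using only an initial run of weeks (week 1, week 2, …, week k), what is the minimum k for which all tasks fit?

4 weeks

The precedence chain requires at least 4 distinct weeks.
With at most 3 per week and 6 tasks, at least 2 weeks are needed.
4 works (last occupied week: week 4): for example Scope -> week 3, Draft -> week 1, Migrate -> week 1, QA -> week 2, Refactor -> week 2, Plan -> week 4.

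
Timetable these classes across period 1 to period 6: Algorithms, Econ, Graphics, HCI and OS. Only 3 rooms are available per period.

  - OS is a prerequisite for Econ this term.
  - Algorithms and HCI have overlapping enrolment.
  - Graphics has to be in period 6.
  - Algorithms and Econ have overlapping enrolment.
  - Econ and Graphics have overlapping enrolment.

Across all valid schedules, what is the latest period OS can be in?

Downstream work caps OS at period 5.
OS at period 4 is achievable: OS -> period 4; Graphics -> period 6; Econ -> period 5; Algorithms -> period 1; HCI -> period 2.
Nothing later works — the conflict and capacity constraints rule out every period after period 4.

period 4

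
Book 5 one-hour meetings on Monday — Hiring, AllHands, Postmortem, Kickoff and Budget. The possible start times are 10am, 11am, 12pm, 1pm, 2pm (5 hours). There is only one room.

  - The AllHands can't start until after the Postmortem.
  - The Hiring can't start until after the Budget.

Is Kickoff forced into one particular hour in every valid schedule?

Kickoff can be 10am (e.g. AllHands in 2pm, Kickoff in 10am, Hiring in 12pm, Postmortem in 1pm, Budget in 11am) or 11am (e.g. Kickoff in 11am; Budget in 10am; AllHands in 2pm; Postmortem in 1pm; Hiring in 12pm).

No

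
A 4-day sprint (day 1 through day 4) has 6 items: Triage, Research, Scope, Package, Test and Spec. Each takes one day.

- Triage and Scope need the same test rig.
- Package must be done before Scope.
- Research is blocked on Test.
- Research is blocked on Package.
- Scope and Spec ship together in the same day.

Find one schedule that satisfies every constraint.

Scope -> day 2; Package -> day 1; Research -> day 2; Spec -> day 2; Triage -> day 1; Test -> day 1

Checking: Package(day 1) before Scope(day 2); Package(day 1) before Research(day 2); Test(day 1) before Research(day 2); Triage(day 1) != Scope(day 2); Scope = Spec = day 2.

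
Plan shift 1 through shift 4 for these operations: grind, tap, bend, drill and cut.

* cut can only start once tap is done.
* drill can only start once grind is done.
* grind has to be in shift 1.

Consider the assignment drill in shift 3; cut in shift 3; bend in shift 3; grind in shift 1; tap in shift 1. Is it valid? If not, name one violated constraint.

cut can only start once tap is done — holds.
grind has to be in shift 1 — holds.
drill can only start once grind is done — holds.

Yes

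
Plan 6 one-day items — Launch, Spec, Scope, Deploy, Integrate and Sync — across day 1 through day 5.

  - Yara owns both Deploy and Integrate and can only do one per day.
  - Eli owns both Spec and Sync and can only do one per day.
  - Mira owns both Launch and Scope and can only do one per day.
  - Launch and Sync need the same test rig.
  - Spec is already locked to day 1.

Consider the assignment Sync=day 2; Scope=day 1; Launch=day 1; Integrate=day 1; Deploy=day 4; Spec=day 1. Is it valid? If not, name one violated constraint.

Invalid. Mira owns both Launch and Scope and can only do one per day.

Spec is already locked to day 1 — holds.
Launch and Sync need the same test rig — holds.
Mira owns both Launch and Scope and can only do one per day — violated.
Eli owns both Spec and Sync and can only do one per day — holds.
Yara owns both Deploy and Integrate and can only do one per day — holds.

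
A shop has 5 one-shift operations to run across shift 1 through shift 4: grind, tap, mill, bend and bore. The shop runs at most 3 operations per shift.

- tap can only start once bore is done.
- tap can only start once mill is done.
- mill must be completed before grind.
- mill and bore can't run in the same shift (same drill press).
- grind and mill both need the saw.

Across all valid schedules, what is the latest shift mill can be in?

shift 3

Downstream work caps mill at shift 3.
mill at shift 3 is achievable: mill -> shift 3; grind -> shift 4; tap -> shift 4; bore -> shift 1; bend -> shift 1.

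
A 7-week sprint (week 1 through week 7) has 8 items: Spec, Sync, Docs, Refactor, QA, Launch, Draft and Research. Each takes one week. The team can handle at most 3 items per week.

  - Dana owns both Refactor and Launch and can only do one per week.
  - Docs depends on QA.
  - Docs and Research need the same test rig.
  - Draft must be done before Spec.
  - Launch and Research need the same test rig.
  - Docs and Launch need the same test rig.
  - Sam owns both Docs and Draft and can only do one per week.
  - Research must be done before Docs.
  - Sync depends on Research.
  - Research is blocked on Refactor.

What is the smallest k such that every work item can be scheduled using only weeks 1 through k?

4

The precedence chain requires at least 3 distinct weeks.
With at most 3 per week and 8 work items, at least 3 weeks are needed.
Could 3 weeks be enough, i.e. nothing placed later than week 3? No: Docs must come after QA (at week 1 or later) → {week 2, week 3}; Sync must come after Research (at week 1 or later) → {week 2, week 3}; Research must come before Sync (at week 3 or earlier) → {week 1, week 2}; Research must come after Refactor (at week 1 or later) → {week 2}; Refactor must come before Research (at week 2 or earlier) → {week 1}; Docs can't share with Research (week 2) → {week 3}; Launch can't share with Refactor (week 1) → {week 2, week 3}; Launch can't share with Docs (week 3) → {week 2}; Research can't share with Launch (week 2) → nothing is left.
So 3 weeks is not enough.
4 works (last occupied week: week 4): for example Research in week 2; Spec in week 2; QA in week 1; Refactor in week 1; Docs in week 3; Sync in week 3; Draft in week 1; Launch in week 4.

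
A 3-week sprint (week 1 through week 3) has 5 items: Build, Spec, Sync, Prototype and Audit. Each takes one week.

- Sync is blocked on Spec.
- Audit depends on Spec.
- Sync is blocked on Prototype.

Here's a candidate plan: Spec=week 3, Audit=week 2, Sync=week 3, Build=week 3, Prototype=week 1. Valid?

No — it violates: Audit depends on Spec

Sync is blocked on Spec — violated.
Sync is blocked on Prototype — holds.
Audit depends on Spec — violated.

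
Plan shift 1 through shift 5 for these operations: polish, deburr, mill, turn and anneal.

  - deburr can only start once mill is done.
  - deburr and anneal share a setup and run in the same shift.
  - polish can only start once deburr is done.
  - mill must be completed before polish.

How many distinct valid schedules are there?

Splitting on polish: it can be shift 3 (5), shift 4 (15), shift 5 (30). Listing each branch's schedules as (deburr, mill, turn, anneal) by shift number:
polish=shift 3: (2,1,1,2) (2,1,2,2) (2,1,3,2) (2,1,4,2) (2,1,5,2) — 5.
polish=shift 4: (2,1,1,2) (2,1,2,2) (2,1,3,2) (2,1,4,2) (2,1,5,2) (3,1,1,3) (3,1,2,3) (3,1,3,3) (3,1,4,3) (3,1,5,3) (3,2,1,3) (3,2,2,3) (3,2,3,3) (3,2,4,3) (3,2,5,3) — 15.
polish=shift 5: (2,1,1,2) (2,1,2,2) (2,1,3,2) (2,1,4,2) (2,1,5,2) (3,1,1,3) (3,1,2,3) (3,1,3,3) (3,1,4,3) (3,1,5,3) (3,2,1,3) (3,2,2,3) (3,2,3,3) (3,2,4,3) (3,2,5,3) (4,1,1,4) (4,1,2,4) (4,1,3,4) (4,1,4,4) (4,1,5,4) (4,2,1,4) (4,2,2,4) (4,2,3,4) (4,2,4,4) (4,2,5,4) (4,3,1,4) (4,3,2,4) (4,3,3,4) (4,3,4,4) (4,3,5,4) — 30.
Summing: 5 + 15 + 30 = 50.

50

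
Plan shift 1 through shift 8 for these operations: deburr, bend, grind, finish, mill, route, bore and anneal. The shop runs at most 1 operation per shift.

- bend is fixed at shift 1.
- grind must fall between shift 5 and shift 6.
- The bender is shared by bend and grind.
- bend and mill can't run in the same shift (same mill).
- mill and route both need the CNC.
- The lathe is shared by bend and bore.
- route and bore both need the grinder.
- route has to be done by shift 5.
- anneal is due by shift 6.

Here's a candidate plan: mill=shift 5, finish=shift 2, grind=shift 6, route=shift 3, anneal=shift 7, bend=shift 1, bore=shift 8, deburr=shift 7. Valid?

Invalid. anneal is due by shift 6.

The shop runs at most 1 operation per shift — violated.
bend and mill can't run in the same shift (same mill) — holds.
The bender is shared by bend and grind — holds.
anneal is due by shift 6 — violated.
grind must fall between shift 5 and shift 6 — holds.
route has to be done by shift 5 — holds.
route and bore both need the grinder — holds.
mill and route both need the CNC — holds.
bend is fixed at shift 1 — holds.
The lathe is shared by bend and bore — holds.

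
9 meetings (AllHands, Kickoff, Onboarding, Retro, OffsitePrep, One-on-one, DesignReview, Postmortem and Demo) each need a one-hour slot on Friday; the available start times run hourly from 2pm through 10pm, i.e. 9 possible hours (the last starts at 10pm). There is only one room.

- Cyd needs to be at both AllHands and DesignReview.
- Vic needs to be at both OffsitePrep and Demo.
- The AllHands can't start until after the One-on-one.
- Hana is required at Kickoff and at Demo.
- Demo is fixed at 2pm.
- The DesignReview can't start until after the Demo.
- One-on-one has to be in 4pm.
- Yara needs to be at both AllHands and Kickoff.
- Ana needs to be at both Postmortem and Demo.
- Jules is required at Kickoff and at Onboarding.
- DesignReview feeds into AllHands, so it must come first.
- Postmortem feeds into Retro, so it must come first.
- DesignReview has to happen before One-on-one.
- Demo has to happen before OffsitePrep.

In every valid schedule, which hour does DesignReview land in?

Demo is fixed at 2pm and must come before DesignReview, so DesignReview is at least 3pm.
One-on-one is fixed at 4pm and must come after DesignReview, so DesignReview is at most 3pm.
So DesignReview must be 3pm.

3pm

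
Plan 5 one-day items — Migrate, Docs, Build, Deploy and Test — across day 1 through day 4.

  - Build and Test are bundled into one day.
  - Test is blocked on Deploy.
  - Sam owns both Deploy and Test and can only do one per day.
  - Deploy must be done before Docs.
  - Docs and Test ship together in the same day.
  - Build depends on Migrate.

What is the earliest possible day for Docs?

Precedence pushes Docs to at least day 2.
Docs at day 2 is achievable: Test in day 2; Deploy in day 1; Build in day 2; Docs in day 2; Migrate in day 1.

day 2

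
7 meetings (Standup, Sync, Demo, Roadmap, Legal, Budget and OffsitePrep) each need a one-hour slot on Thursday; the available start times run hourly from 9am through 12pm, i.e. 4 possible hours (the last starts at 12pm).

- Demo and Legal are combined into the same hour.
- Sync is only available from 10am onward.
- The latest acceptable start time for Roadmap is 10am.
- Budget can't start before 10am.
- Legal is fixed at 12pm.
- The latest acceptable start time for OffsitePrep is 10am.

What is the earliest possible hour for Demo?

Demo must be in the same hour as Legal, which can't be before 12pm, so Demo is at least 12pm.
Demo at 12pm is achievable: Budget=10am; OffsitePrep=9am; Legal=12pm; Standup=9am; Sync=10am; Roadmap=9am; Demo=12pm.

12pm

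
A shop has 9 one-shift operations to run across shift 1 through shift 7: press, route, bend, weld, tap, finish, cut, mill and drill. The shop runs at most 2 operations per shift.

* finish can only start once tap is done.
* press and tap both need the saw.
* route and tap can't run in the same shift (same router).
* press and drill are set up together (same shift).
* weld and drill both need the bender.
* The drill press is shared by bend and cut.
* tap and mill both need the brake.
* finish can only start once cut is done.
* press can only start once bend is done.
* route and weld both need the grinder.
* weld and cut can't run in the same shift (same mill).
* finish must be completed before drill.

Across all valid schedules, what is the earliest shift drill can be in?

shift 3

Precedence pushes drill to at least shift 3.
drill at shift 3 is achievable: tap=shift 1; press=shift 3; cut=shift 1; finish=shift 2; bend=shift 2; drill=shift 3; route=shift 4; mill=shift 4; weld=shift 5.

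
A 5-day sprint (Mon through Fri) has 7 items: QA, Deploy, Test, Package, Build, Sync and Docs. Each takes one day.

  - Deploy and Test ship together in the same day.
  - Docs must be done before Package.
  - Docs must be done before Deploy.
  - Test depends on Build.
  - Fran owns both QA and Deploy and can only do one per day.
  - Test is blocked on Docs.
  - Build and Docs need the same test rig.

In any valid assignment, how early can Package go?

Precedence pushes Package to at least Tue.
Package at Tue is achievable: Build=Tue; Sync=Mon; Package=Tue; Deploy=Wed; QA=Mon; Docs=Mon; Test=Wed.

Tue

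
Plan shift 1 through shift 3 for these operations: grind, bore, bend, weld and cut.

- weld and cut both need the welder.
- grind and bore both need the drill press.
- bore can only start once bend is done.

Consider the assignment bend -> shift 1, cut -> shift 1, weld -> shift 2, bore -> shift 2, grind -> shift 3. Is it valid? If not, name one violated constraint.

weld and cut both need the welder — holds.
bore can only start once bend is done — holds.
grind and bore both need the drill press — holds.

Yes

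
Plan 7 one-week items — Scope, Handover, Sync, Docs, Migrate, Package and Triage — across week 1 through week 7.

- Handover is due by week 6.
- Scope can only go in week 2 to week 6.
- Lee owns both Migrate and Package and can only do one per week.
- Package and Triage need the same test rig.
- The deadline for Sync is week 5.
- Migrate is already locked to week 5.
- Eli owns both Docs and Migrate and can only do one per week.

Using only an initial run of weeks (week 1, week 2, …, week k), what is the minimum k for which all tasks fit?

5

Migrate can't be placed before week 5, so the schedule must run through at least week 5.
5 works (last occupied week: week 5): for example Package=week 1, Docs=week 1, Scope=week 2, Handover=week 1, Triage=week 2, Migrate=week 5, Sync=week 1.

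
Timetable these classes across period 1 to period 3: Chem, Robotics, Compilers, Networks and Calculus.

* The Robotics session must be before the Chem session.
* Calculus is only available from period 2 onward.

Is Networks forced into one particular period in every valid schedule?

Networks can be period 1 (e.g. Networks=period 1, Chem=period 2, Compilers=period 1, Calculus=period 2, Robotics=period 1) or period 2 (e.g. Robotics in period 1; Compilers in period 1; Calculus in period 2; Chem in period 2; Networks in period 2).

No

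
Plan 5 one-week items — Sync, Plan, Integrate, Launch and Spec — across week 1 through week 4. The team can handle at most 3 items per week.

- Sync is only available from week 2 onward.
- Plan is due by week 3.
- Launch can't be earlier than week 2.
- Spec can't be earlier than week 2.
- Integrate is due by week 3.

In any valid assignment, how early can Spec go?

week 2

Spec is available from week 2.
Spec at week 2 is achievable: Plan=week 1; Sync=week 2; Launch=week 2; Spec=week 2; Integrate=week 1.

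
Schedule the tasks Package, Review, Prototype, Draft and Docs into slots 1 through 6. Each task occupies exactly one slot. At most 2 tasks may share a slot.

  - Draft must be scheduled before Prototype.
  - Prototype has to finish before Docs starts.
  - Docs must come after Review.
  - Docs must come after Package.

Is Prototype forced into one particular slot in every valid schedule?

Prototype can be 2 (e.g. Review -> 2, Docs -> 3, Prototype -> 2, Package -> 1, Draft -> 1) or 3 (e.g. Review in 1; Draft in 2; Package in 1; Docs in 4; Prototype in 3).

No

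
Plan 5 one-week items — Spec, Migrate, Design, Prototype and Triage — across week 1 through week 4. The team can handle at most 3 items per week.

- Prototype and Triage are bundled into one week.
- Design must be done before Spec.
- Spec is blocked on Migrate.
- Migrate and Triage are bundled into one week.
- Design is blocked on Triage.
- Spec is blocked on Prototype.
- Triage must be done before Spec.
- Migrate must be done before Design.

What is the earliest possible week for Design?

Precedence pushes Design to at least week 2; downstream work caps Design at week 3.
Design at week 2 is achievable: Spec -> week 3, Prototype -> week 1, Design -> week 2, Triage -> week 1, Migrate -> week 1.

week 2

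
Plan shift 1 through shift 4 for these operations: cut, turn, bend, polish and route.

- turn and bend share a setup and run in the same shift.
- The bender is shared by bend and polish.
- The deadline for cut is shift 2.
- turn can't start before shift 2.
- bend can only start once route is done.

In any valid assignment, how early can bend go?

Precedence pushes bend to at least shift 2.
bend at shift 2 is achievable: turn -> shift 2, route -> shift 1, bend -> shift 2, cut -> shift 1, polish -> shift 1.

shift 2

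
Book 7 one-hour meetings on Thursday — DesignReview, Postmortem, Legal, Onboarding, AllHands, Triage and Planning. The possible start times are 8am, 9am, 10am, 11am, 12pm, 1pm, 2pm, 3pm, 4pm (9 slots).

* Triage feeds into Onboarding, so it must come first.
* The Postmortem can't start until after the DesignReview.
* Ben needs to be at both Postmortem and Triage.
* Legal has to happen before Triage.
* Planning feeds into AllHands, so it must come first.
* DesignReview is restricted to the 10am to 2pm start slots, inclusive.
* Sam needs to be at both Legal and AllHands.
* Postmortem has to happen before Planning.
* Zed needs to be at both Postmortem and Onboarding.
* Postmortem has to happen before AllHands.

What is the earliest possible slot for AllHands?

Precedence pushes AllHands to at least 1pm.
AllHands at 1pm is achievable: DesignReview=10am; Postmortem=11am; Legal=8am; Planning=12pm; Triage=9am; Onboarding=10am; AllHands=1pm.

1pm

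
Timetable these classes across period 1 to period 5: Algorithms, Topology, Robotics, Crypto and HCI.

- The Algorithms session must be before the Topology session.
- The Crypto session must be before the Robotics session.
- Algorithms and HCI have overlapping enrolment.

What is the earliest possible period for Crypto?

period 1

Downstream work caps Crypto at period 4.
Crypto at period 1 is achievable: Crypto -> period 1, Algorithms -> period 1, Robotics -> period 2, HCI -> period 2, Topology -> period 2.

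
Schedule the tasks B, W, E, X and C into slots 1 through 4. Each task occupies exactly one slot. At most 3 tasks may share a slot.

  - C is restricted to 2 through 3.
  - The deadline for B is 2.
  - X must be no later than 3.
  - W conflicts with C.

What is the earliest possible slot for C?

C is available from 2; C's own window allows nothing later than 3.
C at 2 is achievable: W=1; C=2; B=1; X=1; E=2.

2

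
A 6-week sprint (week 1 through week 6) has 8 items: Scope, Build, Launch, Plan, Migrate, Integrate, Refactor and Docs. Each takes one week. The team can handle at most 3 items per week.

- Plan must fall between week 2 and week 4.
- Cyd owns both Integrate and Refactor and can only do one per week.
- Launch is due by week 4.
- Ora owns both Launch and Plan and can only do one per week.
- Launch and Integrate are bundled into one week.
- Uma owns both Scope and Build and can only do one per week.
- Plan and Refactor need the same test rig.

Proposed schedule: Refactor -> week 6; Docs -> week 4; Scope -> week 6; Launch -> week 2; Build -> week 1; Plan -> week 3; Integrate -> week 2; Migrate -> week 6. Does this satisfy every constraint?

Valid

The team can handle at most 3 items per week — holds.
Plan and Refactor need the same test rig — holds.
Uma owns both Scope and Build and can only do one per week — holds.
Ora owns both Launch and Plan and can only do one per week — holds.
Launch and Integrate are bundled into one week — holds.
Cyd owns both Integrate and Refactor and can only do one per week — holds.
Launch is due by week 4 — holds.
Plan must fall between week 2 and week 4 — holds.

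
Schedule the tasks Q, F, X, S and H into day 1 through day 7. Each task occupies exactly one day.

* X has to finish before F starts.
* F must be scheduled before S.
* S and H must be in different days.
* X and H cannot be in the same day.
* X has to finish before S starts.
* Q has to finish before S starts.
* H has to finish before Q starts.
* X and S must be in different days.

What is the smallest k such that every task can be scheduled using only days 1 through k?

The precedence chain requires at least 3 distinct days.
Could 3 days be enough, i.e. nothing placed later than day 3? No: S must come after F (at day 1 or later) → {day 2, day 3}; F must come before S (at day 3 or earlier) → {day 1, day 2}; F must come after X (at day 1 or later) → {day 2}; X must come before F (at day 2 or earlier) → {day 1}; Q must come after H (at day 1 or later) → {day 2, day 3}; H must come before Q (at day 3 or earlier) → {day 1, day 2}; S must come after Q (at day 2 or later) → {day 3}; Q must come before S (at day 3 or earlier) → {day 2}; H can't share with X (day 1) → {day 2}; Q must come after H (at day 2 or later) → nothing is left.
So 3 days is not enough.
4 works (last occupied day: day 4): for example F -> day 3, Q -> day 2, H -> day 1, X -> day 2, S -> day 4.

4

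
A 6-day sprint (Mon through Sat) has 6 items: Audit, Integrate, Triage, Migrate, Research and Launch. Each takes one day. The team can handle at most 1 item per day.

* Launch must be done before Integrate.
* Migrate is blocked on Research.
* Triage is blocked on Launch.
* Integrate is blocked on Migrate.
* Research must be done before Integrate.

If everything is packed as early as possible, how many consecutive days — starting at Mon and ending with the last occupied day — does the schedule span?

The precedence chain requires at least 3 distinct days.
With at most 1 per day and 6 tasks, at least 6 days are needed.
6 works (last occupied day: Sat): for example Research -> Mon; Launch -> Wed; Migrate -> Tue; Triage -> Fri; Integrate -> Thu; Audit -> Sat.

6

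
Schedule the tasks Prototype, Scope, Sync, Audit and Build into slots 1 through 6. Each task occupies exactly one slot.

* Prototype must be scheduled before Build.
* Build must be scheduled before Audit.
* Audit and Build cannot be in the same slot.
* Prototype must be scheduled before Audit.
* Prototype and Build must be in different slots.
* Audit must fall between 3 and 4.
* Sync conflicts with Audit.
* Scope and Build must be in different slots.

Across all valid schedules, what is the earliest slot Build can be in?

2

Precedence pushes Build to at least 2; downstream work caps Build at 3.
Build at 2 is achievable: Audit -> 3; Prototype -> 1; Scope -> 1; Build -> 2; Sync -> 1.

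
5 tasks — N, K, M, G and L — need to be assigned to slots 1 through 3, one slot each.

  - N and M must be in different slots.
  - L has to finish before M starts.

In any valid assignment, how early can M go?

Precedence pushes M to at least 2.
M at 2 is achievable: M -> 2; G -> 1; N -> 1; K -> 1; L -> 1.

2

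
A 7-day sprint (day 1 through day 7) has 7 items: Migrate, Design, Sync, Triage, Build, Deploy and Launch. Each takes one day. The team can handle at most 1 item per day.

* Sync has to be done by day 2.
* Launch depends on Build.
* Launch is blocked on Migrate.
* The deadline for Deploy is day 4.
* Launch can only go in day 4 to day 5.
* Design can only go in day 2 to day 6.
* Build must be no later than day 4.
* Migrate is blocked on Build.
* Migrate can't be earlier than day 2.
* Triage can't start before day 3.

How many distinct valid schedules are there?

Splitting on Migrate: it can be day 3 (2), day 4 (4). Listing each branch's schedules as (Design, Sync, Triage, Build, Deploy, Launch) by day number:
Migrate=day 3: (6,1,7,2,4,5) (6,2,7,1,4,5) — 2.
Migrate=day 4: (6,1,7,2,3,5) (6,1,7,3,2,5) (6,2,7,1,3,5) (6,2,7,3,1,5) — 4.
Summing: 2 + 4 = 6.

6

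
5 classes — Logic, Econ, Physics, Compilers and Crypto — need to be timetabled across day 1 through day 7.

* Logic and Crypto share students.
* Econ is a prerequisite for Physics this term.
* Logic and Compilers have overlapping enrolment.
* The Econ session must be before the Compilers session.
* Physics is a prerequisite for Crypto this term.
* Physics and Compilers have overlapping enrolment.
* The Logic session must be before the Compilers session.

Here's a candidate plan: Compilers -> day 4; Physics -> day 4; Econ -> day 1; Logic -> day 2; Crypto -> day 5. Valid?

No — it violates: Physics and Compilers have overlapping enrolment

Physics and Compilers have overlapping enrolment — violated.
The Econ session must be before the Compilers session — holds.
Physics is a prerequisite for Crypto this term — holds.
Logic and Crypto share students — holds.
Econ is a prerequisite for Physics this term — holds.
The Logic session must be before the Compilers session — holds.
Logic and Compilers have overlapping enrolment — holds.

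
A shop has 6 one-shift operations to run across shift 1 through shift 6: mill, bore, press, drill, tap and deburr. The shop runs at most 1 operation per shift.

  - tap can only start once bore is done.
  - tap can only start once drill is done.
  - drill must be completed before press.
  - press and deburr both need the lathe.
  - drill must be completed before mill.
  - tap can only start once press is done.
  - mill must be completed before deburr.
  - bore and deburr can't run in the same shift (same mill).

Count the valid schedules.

26

Splitting on mill: it can be shift 2 (8), shift 3 (9), shift 4 (6), shift 5 (3). Listing each branch's schedules as (bore, press, drill, tap, deburr) by shift number:
mill=shift 2: (3,4,1,5,6) (3,4,1,6,5) (3,5,1,6,4) (4,3,1,5,6) (4,3,1,6,5) (4,5,1,6,3) (5,3,1,6,4) (5,4,1,6,3) — 8.
mill=shift 3: (1,4,2,5,6) (1,4,2,6,5) (1,5,2,6,4) (2,4,1,5,6) (2,4,1,6,5) (2,5,1,6,4) (4,2,1,5,6) (4,2,1,6,5) (5,2,1,6,4) — 9.
mill=shift 4: (1,3,2,5,6) (1,3,2,6,5) (2,3,1,5,6) (2,3,1,6,5) (3,2,1,5,6) (3,2,1,6,5) — 6.
mill=shift 5: (1,3,2,4,6) (2,3,1,4,6) (3,2,1,4,6) — 3.
Summing: 8 + 9 + 6 + 3 = 26.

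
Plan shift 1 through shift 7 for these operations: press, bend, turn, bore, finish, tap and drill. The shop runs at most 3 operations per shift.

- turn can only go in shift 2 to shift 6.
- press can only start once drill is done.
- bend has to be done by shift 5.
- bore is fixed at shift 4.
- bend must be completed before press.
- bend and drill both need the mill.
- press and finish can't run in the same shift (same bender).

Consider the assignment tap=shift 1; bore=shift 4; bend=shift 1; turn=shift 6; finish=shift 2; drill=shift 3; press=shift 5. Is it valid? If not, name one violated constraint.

press and finish can't run in the same shift (same bender) — holds.
press can only start once drill is done — holds.
turn can only go in shift 2 to shift 6 — holds.
bend and drill both need the mill — holds.
bend has to be done by shift 5 — holds.
The shop runs at most 3 operations per shift — holds.
bore is fixed at shift 4 — holds.
bend must be completed before press — holds.

Yes, all constraints hold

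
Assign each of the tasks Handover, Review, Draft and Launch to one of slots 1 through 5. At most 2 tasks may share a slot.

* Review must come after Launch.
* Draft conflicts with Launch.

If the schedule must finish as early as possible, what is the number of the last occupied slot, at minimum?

The precedence chain requires at least 2 distinct slots.
With at most 2 per slot and 4 tasks, at least 2 slots are needed.
2 works (last occupied slot: 2): for example Review=2, Draft=2, Handover=1, Launch=1.

2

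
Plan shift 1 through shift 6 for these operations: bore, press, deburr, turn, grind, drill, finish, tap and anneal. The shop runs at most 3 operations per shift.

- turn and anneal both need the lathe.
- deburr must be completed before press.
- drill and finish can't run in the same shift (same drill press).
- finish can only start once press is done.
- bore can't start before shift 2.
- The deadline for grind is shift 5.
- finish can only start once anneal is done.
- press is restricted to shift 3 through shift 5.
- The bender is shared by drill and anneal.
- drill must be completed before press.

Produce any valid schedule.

finish -> shift 4, deburr -> shift 1, drill -> shift 1, bore -> shift 2, anneal -> shift 2, turn -> shift 3, tap -> shift 2, grind -> shift 1, press -> shift 3

Checking: drill(shift 1) before press(shift 3); anneal(shift 2) before finish(shift 4); deburr(shift 1) before press(shift 3); press(shift 3) before finish(shift 4); turn(shift 3) != anneal(shift 2); drill(shift 1) != anneal(shift 2); drill(shift 1) != finish(shift 4); grind=shift 1 in [shift 1,shift 5]; press=shift 3 in [shift 3,shift 5]; bore=shift 2 in [shift 2,shift 6]; max 3 per shift (cap 3).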